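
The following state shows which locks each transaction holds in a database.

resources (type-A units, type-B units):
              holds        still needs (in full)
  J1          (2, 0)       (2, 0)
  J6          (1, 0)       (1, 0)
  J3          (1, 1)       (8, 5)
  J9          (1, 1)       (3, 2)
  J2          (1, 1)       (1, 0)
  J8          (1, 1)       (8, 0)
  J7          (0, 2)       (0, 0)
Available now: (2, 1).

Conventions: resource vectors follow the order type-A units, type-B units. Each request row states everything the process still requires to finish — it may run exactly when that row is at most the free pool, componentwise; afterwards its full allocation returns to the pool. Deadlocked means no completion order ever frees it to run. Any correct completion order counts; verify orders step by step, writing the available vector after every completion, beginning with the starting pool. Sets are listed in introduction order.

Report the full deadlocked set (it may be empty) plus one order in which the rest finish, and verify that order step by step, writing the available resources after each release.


Deadlocked: J3 and J8.
Key observation: even finishing J6, J2, J9, J1, J7 leaves just (7, 5) free — too little type-A units for any of the remaining processes.
One completion order for the rest: J6, J2, J9, J1, J7. Walking it through:
  pool = (2, 1)
  run J6 (needs (1, 0), free (2, 1)); after release of (1, 0) the pool is (3, 1)
  run J2 (needs (1, 0), free (3, 1)); after release of (1, 1) the pool is (4, 2)
  run J9 (needs (3, 2), free (4, 2)); after release of (1, 1) the pool is (5, 3)
  run J1 (needs (2, 0), free (5, 3)); after release of (2, 0) the pool is (7, 3)
  run J7 (needs (0, 0), free (7, 3)); after release of (0, 2) the pool is (7, 5)
None of the blocked processes ever fits:
  J3 still needs (8, 5) but only (7, 5) is free — short on type-A units
  J8 still needs (8, 0) but only (7, 5) is free — short on type-A units


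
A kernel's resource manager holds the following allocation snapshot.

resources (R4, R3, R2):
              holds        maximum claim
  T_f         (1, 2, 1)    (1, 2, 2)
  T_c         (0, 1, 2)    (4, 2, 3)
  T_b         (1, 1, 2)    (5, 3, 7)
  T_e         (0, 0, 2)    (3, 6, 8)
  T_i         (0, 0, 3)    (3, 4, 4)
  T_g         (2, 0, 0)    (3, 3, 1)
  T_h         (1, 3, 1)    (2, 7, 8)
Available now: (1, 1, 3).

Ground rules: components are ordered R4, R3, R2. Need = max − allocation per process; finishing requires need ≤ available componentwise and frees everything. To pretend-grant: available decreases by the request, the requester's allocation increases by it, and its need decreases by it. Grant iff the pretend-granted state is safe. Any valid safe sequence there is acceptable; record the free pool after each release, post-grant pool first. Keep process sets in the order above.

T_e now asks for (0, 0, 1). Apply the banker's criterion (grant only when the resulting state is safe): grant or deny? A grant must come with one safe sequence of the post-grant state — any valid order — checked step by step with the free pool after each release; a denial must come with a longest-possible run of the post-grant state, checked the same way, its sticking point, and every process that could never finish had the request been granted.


GRANT — the state after the grant stays safe, e.g. via T_f, T_g, T_c, T_b, T_h, T_e, T_i.
Key observation: after the grant the pool drops to (1, 1, 2), which still lets T_f finish first and unwind the rest.
Check on the post-grant state, step by step:
  pool = (1, 1, 2)
  T_f needs (0, 0, 1) <= (1, 1, 2) -> finishes; pool += (1, 2, 1) = (2, 3, 3)
  T_g needs (1, 3, 1) <= (2, 3, 3) -> finishes; pool += (2, 0, 0) = (4, 3, 3)
  T_c needs (4, 1, 1) <= (4, 3, 3) -> finishes; pool += (0, 1, 2) = (4, 4, 5)
  T_b needs (4, 2, 5) <= (4, 4, 5) -> finishes; pool += (1, 1, 2) = (5, 5, 7)
  T_h needs (1, 4, 7) <= (5, 5, 7) -> finishes; pool += (1, 3, 1) = (6, 8, 8)
  T_e needs (3, 6, 5) <= (6, 8, 8) -> finishes; pool += (0, 0, 3) = (6, 8, 11)
  T_i needs (3, 4, 1) <= (6, 8, 11) -> finishes; pool += (0, 0, 3) = (6, 8, 14)


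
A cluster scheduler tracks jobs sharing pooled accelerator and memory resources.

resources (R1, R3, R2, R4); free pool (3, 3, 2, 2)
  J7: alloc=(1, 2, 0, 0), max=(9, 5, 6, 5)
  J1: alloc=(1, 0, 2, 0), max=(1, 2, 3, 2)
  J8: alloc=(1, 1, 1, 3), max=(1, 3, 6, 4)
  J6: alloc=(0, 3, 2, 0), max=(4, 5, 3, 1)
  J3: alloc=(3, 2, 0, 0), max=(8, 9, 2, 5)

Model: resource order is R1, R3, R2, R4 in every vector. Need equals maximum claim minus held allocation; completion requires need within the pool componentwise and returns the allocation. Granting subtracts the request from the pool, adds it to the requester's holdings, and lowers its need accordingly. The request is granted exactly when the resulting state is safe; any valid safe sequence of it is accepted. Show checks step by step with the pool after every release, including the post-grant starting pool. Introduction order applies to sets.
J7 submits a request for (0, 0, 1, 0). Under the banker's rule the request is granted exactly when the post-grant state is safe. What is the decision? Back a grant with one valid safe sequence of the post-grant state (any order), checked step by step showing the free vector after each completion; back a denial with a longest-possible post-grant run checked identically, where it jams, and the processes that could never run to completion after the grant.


GRANT: granting preserves safety; a valid post-grant sequence is J1, J6, J8, J3, J7.
Key observation: the grant leaves (3, 3, 1, 2) free — enough for J1, whose release restarts the cascade.
Step-by-step check of the post-grant state:
  pool = (3, 3, 1, 2)
  J1: need (0, 2, 1, 2) fits (3, 3, 1, 2); releases (1, 0, 2, 0), pool now (4, 3, 3, 2)
  J6: need (4, 2, 1, 1) fits (4, 3, 3, 2); releases (0, 3, 2, 0), pool now (4, 6, 5, 2)
  J8: need (0, 2, 5, 1) fits (4, 6, 5, 2); releases (1, 1, 1, 3), pool now (5, 7, 6, 5)
  J3: need (5, 7, 2, 5) fits (5, 7, 6, 5); releases (3, 2, 0, 0), pool now (8, 9, 6, 5)
  J7: need (8, 3, 5, 5) fits (8, 9, 6, 5); releases (1, 2, 1, 0), pool now (9, 11, 7, 5)


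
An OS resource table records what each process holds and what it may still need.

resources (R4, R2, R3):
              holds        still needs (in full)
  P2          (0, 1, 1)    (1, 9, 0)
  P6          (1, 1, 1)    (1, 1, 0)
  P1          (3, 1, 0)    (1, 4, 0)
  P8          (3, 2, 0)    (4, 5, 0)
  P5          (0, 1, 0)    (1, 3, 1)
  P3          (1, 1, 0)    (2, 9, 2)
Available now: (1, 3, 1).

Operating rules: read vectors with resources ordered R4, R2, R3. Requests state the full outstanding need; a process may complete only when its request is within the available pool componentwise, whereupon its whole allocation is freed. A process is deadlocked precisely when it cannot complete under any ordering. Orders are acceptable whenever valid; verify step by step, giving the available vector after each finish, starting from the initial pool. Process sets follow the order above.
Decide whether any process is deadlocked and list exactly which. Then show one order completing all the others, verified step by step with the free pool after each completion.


Deadlocked: P2 and P3.
Key observation: after P5, P6, P1, P8 complete, (8, 8, 2) is the best the pool ever gets, yet each leftover process wants more R2.
A valid finishing order for the others: P5, P6, P1, P8. Check, step by step:
  pool = (1, 3, 1)
  P5: need (1, 3, 1) fits (1, 3, 1); releases (0, 1, 0), pool now (1, 4, 1)
  P6: need (1, 1, 0) fits (1, 4, 1); releases (1, 1, 1), pool now (2, 5, 2)
  P1: need (1, 4, 0) fits (2, 5, 2); releases (3, 1, 0), pool now (5, 6, 2)
  P8: need (4, 5, 0) fits (5, 6, 2); releases (3, 2, 0), pool now (8, 8, 2)
The blocked processes can never fit:
  P2 cannot run: need (1, 9, 0) vs free (8, 8, 2) (insufficient R2)
  P3 cannot run: need (2, 9, 2) vs free (8, 8, 2) (insufficient R2)


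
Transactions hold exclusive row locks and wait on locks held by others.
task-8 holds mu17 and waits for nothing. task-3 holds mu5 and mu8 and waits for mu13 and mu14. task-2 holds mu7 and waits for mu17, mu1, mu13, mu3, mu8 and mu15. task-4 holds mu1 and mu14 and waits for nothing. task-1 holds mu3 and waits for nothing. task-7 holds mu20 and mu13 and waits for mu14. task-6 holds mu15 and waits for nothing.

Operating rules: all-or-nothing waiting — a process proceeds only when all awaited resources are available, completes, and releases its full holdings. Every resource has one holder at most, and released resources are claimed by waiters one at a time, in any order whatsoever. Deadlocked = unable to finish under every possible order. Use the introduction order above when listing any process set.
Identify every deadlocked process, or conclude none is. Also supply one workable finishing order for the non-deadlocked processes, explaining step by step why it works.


Nothing here is deadlocked.
Key observation: the wait graph is acyclic; completion cascades from the unblocked processes through everyone else.
The rest can finish in the order task-4, task-1, task-7, task-3, task-6, task-8, task-2.
Walking it through:
  run task-4 (it waits on nothing); releases mu1 and mu14
  run task-1 (it waits on nothing); releases mu3
  task-7 waits on mu14 — all released -> runs and releases mu20 and mu13
  task-3 waits on mu13 and mu14 — all released -> runs and releases mu5 and mu8
  run task-6 (it waits on nothing); releases mu15
  run task-8 (it waits on nothing); releases mu17
  task-2 waits on mu17, mu1, mu13, mu3, mu8 and mu15 — all released -> runs and releases mu7


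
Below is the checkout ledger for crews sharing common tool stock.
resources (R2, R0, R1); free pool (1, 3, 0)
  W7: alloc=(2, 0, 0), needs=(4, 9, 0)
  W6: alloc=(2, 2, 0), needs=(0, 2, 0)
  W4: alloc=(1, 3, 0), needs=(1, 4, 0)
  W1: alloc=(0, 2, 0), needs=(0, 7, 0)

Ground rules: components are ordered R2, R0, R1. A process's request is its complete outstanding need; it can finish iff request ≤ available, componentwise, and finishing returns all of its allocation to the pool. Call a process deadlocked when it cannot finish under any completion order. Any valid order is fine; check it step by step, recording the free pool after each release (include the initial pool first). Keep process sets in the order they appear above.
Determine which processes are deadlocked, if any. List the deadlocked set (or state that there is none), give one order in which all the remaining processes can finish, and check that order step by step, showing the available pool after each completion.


Nothing here is deadlocked.
Key observation: W6 can run right away; the returned allocation unlocks the remaining processes in turn.
The rest can finish in the order W6, W4, W1, W7. Check, step by step:
  pool = (1, 3, 0)
  run W6 (needs (0, 2, 0), free (1, 3, 0)); after release of (2, 2, 0) the pool is (3, 5, 0)
  run W4 (needs (1, 4, 0), free (3, 5, 0)); after release of (1, 3, 0) the pool is (4, 8, 0)
  run W1 (needs (0, 7, 0), free (4, 8, 0)); after release of (0, 2, 0) the pool is (4, 10, 0)
  run W7 (needs (4, 9, 0), free (4, 10, 0)); after release of (2, 0, 0) the pool is (6, 10, 0)


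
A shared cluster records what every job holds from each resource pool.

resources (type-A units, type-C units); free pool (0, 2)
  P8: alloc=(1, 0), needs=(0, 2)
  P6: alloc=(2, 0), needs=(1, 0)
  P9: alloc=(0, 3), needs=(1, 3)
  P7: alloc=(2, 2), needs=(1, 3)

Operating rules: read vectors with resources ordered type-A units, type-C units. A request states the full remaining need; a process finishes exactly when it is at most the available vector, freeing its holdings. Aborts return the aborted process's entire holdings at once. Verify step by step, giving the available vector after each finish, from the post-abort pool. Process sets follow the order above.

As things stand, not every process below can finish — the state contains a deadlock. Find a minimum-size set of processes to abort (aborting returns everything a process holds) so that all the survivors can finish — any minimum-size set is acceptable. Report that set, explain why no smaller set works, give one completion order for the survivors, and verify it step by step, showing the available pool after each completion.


The answer: abort P9.
Key observation: the returned (0, 3) from P9 is what brings P7 — unrunnable before, under any order — into play at step 2.
Minimality: the empty abort set fails — the state is deadlocked as it stands.
Survivors finish in the order: P8, P7, P6. Step-by-step check (pool after the aborts first):
  pool = (0, 5)
  P8 needs (0, 2) <= (0, 5) -> finishes; pool += (1, 0) = (1, 5)
  P7 needs (1, 3) <= (1, 5) -> finishes; pool += (2, 2) = (3, 7)
  P6 needs (1, 0) <= (3, 7) -> finishes; pool += (2, 0) = (5, 7)


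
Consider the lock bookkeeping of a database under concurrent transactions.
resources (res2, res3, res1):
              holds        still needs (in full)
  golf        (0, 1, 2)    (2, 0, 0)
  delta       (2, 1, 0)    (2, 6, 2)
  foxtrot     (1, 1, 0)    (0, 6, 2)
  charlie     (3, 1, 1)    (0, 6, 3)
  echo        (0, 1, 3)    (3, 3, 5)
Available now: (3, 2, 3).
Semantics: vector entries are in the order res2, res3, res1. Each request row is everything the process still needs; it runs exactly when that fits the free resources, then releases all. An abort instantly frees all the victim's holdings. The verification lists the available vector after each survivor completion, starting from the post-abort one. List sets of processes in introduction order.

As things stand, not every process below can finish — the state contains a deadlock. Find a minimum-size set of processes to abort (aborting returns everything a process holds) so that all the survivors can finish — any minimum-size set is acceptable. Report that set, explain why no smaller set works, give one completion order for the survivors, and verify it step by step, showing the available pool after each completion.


Minimum abort set: delta and charlie.
Key observation: foxtrot could never have finished before the abort; with (5, 2, 1) returned by delta and charlie, it fits at step 3.
Why nothing smaller works — every single abort fails: golf alone leaves delta blocked (short on res3); delta alone leaves foxtrot blocked (short on res3); foxtrot alone leaves delta blocked (short on res3); charlie alone leaves delta blocked (short on res3); echo alone leaves delta blocked (short on res3).
The survivors complete as golf, echo, foxtrot. Check, step by step (starting from the post-abort pool):
  pool = (8, 4, 4)
  golf: need (2, 0, 0) fits (8, 4, 4); releases (0, 1, 2), pool now (8, 5, 6)
  echo: need (3, 3, 5) fits (8, 5, 6); releases (0, 1, 3), pool now (8, 6, 9)
  foxtrot: need (0, 6, 2) fits (8, 6, 9); releases (1, 1, 0), pool now (9, 7, 9)


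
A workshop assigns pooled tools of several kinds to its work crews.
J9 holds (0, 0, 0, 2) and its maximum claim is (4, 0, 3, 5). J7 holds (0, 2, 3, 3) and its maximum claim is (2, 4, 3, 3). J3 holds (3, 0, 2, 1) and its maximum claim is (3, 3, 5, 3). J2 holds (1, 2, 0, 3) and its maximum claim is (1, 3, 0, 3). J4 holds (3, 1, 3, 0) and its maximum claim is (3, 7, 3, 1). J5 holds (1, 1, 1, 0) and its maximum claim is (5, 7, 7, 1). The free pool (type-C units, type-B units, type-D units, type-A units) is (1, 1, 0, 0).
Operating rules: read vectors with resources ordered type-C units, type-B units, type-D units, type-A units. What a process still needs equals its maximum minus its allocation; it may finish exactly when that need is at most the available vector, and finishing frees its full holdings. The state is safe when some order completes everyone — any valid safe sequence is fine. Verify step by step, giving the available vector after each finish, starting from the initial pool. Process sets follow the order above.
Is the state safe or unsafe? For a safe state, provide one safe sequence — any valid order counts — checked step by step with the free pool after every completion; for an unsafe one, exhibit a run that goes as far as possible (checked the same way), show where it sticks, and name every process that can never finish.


UNSAFE — no complete ordering exists.
Key observation: no order helps: past J2, J7, J3, J9, the free pool tops out at (5, 5, 5, 9), below what each blocked process needs in type-B units.
Going as far as possible: J2, J7, J3, J9; after that, nothing fits. Step-by-step check:
  pool = (1, 1, 0, 0)
  J2 needs (0, 1, 0, 0) <= (1, 1, 0, 0) -> finishes; pool += (1, 2, 0, 3) = (2, 3, 0, 3)
  J7 needs (2, 2, 0, 0) <= (2, 3, 0, 3) -> finishes; pool += (0, 2, 3, 3) = (2, 5, 3, 6)
  J3 needs (0, 3, 3, 2) <= (2, 5, 3, 6) -> finishes; pool += (3, 0, 2, 1) = (5, 5, 5, 7)
  J9 needs (4, 0, 3, 3) <= (5, 5, 5, 7) -> finishes; pool += (0, 0, 0, 2) = (5, 5, 5, 9)
  blocked: J4 wants (0, 6, 0, 1), pool (5, 5, 5, 9) — not enough type-B units
  blocked: J5 wants (4, 6, 6, 1), pool (5, 5, 5, 9) — not enough type-B units and type-D units
Permanently blocked: J4 and J5.


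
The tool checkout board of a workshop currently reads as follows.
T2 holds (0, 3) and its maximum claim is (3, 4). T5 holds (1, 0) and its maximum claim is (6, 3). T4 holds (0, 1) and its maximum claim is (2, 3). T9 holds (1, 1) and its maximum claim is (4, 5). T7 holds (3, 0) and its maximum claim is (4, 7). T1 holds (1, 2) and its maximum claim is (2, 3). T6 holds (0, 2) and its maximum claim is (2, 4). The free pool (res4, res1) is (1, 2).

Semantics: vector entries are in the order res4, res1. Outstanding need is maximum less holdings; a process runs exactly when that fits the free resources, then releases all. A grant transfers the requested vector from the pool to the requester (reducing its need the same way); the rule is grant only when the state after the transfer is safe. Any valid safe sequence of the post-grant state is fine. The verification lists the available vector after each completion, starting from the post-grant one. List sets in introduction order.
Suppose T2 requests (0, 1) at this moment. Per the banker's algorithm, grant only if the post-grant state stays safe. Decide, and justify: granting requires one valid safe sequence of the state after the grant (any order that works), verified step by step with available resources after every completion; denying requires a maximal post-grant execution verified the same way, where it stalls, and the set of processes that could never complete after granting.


DENY. Granting would leave the state unsafe.
Key observation: after T1, T6, T4 the pool peaks at (2, 6), and each blocked process is short somewhere: T2 on res4; T5 on res4; T9 on res4; T7 on res1.
Pretend the grant happened; the run T1, T6, T4 goes as far as possible. Walking it through:
  pool = (1, 1)
  T1 needs (1, 1) <= (1, 1) -> finishes; pool += (1, 2) = (2, 3)
  T6 needs (2, 2) <= (2, 3) -> finishes; pool += (0, 2) = (2, 5)
  T4 needs (2, 2) <= (2, 5) -> finishes; pool += (0, 1) = (2, 6)
  T2 still needs (3, 0) but only (2, 6) is free — short on res4
  T5 still needs (5, 3) but only (2, 6) is free — short on res4
  T9 still needs (3, 4) but only (2, 6) is free — short on res4
  T7 still needs (1, 7) but only (2, 6) is free — short on res1
Post-grant, the permanently blocked set is T2, T5, T9 and T7.


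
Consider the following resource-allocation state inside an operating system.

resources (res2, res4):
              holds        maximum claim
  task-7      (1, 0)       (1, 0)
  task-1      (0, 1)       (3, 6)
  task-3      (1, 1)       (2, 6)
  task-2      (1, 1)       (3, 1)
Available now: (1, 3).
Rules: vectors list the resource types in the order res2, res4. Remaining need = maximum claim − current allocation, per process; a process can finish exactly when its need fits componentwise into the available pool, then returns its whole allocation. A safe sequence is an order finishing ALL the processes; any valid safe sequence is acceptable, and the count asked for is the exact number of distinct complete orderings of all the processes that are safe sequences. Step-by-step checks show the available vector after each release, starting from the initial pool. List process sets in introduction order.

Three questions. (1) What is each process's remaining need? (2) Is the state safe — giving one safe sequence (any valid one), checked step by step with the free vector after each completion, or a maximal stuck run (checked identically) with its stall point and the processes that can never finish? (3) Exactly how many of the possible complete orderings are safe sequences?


(1) Need matrix, components ordered res2, res4:
  task-7: (0, 0)
  task-1: (3, 5)
  task-3: (1, 5)
  task-2: (2, 0)
(2) UNSAFE.
Key observation: the pool after task-7, task-2 is (3, 4); every surviving request exceeds it in res4, so progress ends there.
Going as far as possible: task-7, task-2; after that, nothing fits. Step-by-step check:
  pool = (1, 3)
  task-7 needs (0, 0) <= (1, 3) -> finishes; pool += (1, 0) = (2, 3)
  task-2 needs (2, 0) <= (2, 3) -> finishes; pool += (1, 1) = (3, 4)
  task-1 still needs (3, 5) but only (3, 4) is free — short on res4
  task-3 still needs (1, 5) but only (3, 4) is free — short on res4
Never able to finish: task-1 and task-3.
(3) Precisely 0 of the possible complete orderings are safe sequences.


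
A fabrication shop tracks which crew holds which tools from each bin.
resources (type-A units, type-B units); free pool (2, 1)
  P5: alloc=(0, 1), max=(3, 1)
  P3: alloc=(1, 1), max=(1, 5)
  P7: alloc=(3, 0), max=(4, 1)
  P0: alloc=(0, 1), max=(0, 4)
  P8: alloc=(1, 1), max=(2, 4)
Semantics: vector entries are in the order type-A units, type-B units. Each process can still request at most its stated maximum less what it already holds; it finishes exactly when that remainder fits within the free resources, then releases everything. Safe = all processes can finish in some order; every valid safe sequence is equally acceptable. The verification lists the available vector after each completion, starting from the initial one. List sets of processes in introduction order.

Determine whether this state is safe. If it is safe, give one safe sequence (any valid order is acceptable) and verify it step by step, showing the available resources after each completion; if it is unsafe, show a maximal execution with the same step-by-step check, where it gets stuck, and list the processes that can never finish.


UNSAFE.
Key observation: type-B units is the bottleneck — with P7, P5 done the pool holds (5, 2), short of every remaining need.
Going as far as possible: P7, P5; after that, nothing fits. Walking it through:
  pool = (2, 1)
  run P7 (needs (1, 1), free (2, 1)); after release of (3, 0) the pool is (5, 1)
  run P5 (needs (3, 0), free (5, 1)); after release of (0, 1) the pool is (5, 2)
  P3 still needs (0, 4) but only (5, 2) is free — short on type-B units
  P0 still needs (0, 3) but only (5, 2) is free — short on type-B units
  P8 still needs (1, 3) but only (5, 2) is free — short on type-B units
Never able to finish: P3, P0 and P8.


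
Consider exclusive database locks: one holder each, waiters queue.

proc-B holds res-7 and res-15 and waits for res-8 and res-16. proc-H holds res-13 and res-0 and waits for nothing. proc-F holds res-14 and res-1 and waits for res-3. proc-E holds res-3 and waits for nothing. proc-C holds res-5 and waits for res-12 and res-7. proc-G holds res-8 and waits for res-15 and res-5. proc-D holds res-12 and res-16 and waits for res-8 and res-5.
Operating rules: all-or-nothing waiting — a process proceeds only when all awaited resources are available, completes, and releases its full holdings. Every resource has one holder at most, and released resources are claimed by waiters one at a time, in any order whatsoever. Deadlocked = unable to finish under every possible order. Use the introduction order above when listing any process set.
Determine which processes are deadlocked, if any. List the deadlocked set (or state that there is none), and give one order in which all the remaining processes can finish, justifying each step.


Deadlocked set: proc-B, proc-C, proc-G and proc-D.
Key observation: proc-B -> proc-G -> proc-B is a circular wait — nothing in it can go first; proc-C and proc-D are caught in further circular waits.
The rest can finish in the order proc-E, proc-F, proc-H.
Check, step by step:
  proc-E: no waits; runs immediately, freeing res-3
  proc-F: everything it awaited (res-3) is free; runs, freeing res-14 and res-1
  proc-H: no waits; runs immediately, freeing res-13 and res-0


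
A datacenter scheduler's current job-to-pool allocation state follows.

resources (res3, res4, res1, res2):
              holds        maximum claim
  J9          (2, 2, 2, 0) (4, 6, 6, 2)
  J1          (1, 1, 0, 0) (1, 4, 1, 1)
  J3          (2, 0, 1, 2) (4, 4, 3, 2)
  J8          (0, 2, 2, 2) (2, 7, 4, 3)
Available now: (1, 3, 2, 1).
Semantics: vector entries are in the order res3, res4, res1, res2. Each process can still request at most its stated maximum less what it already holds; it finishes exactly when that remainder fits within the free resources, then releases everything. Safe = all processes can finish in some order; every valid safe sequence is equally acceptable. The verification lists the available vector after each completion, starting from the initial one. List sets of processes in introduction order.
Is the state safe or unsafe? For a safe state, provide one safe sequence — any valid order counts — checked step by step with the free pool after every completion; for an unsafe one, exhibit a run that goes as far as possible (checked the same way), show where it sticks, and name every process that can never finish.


UNSAFE — no complete ordering exists.
Key observation: after J1, J3 the pool peaks at (4, 4, 3, 3), and each blocked process is short somewhere: J9 on res1; J8 on res4.
Going as far as possible: J1, J3; after that, nothing fits. Step-by-step check:
  pool = (1, 3, 2, 1)
  J1 needs (0, 3, 1, 1) <= (1, 3, 2, 1) -> finishes; pool += (1, 1, 0, 0) = (2, 4, 2, 1)
  J3 needs (2, 4, 2, 0) <= (2, 4, 2, 1) -> finishes; pool += (2, 0, 1, 2) = (4, 4, 3, 3)
  J9 cannot run: need (2, 4, 4, 2) vs free (4, 4, 3, 3) (insufficient res1)
  J8 cannot run: need (2, 5, 2, 1) vs free (4, 4, 3, 3) (insufficient res4)
Never able to finish: J9 and J8.


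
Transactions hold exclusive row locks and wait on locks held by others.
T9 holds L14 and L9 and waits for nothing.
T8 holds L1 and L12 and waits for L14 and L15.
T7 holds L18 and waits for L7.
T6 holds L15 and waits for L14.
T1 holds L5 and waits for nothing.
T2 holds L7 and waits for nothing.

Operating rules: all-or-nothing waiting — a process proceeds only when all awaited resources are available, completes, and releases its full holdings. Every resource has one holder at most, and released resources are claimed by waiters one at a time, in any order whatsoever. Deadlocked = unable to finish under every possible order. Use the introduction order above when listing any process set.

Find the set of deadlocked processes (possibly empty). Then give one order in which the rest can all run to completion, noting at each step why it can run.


The deadlocked set is empty.
Key observation: the wait relation is loop-free; peeling off processes with no waits unwinds the whole state.
The rest can finish in the order T1, T2, T7, T9, T6, T8.
Verifying each step:
  T1 waits on nothing -> runs at once and releases L5
  T2 waits on nothing -> runs at once and releases L7
  T7: everything it awaited (L7) is free; runs, freeing L18
  T9 waits on nothing -> runs at once and releases L14 and L9
  T6: everything it awaited (L14) is free; runs, freeing L15
  T8: everything it awaited (L14 and L15) is free; runs, freeing L1 and L12


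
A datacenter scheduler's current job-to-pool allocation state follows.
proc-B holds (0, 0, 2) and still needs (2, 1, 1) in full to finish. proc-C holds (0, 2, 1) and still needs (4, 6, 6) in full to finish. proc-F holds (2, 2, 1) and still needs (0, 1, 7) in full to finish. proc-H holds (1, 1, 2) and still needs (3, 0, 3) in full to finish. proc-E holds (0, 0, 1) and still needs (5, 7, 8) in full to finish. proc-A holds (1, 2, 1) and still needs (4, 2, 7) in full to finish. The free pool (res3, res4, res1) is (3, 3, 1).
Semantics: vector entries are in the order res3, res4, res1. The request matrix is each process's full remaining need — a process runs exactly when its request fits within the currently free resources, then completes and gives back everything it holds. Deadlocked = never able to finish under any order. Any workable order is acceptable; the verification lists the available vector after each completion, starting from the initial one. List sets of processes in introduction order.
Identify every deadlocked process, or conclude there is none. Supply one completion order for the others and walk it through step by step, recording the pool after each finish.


The deadlocked set is proc-C, proc-F, proc-E and proc-A.
Key observation: the pool after proc-B, proc-H is (4, 4, 5); every surviving request exceeds it in res1, so progress ends there.
The rest can finish in the order proc-B, proc-H. Check, step by step:
  pool = (3, 3, 1)
  proc-B: need (2, 1, 1) fits (3, 3, 1); releases (0, 0, 2), pool now (3, 3, 3)
  proc-H: need (3, 0, 3) fits (3, 3, 3); releases (1, 1, 2), pool now (4, 4, 5)
None of the blocked processes ever fits:
  proc-C still needs (4, 6, 6) but only (4, 4, 5) is free — short on res4 and res1
  proc-F still needs (0, 1, 7) but only (4, 4, 5) is free — short on res1
  proc-E still needs (5, 7, 8) but only (4, 4, 5) is free — short on res3, res4 and res1
  proc-A still needs (4, 2, 7) but only (4, 4, 5) is free — short on res1


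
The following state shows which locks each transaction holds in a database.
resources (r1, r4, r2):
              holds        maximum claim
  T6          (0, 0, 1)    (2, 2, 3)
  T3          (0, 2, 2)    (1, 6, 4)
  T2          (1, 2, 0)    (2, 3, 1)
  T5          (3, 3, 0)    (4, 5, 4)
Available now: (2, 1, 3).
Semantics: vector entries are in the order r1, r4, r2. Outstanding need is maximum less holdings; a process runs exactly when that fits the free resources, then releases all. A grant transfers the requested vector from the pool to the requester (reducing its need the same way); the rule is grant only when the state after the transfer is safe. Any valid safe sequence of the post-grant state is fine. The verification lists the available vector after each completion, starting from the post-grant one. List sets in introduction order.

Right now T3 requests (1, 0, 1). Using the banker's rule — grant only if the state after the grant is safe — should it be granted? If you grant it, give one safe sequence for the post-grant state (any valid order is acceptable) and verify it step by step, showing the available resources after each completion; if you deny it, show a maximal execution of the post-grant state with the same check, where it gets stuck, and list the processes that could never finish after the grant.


DENY. Granting would leave the state unsafe.
Key observation: after T2, T6 the pool peaks at (2, 3, 3), and each blocked process is short somewhere: T3 on r4; T5 on r2.
On the post-grant state, T2, T6 is a maximal run — nothing extends it. Verifying each step:
  pool = (1, 1, 2)
  T2: need (1, 1, 1) fits (1, 1, 2); releases (1, 2, 0), pool now (2, 3, 2)
  T6: need (2, 2, 2) fits (2, 3, 2); releases (0, 0, 1), pool now (2, 3, 3)
  T3 cannot run: need (0, 4, 1) vs free (2, 3, 3) (insufficient r4)
  T5 cannot run: need (1, 2, 4) vs free (2, 3, 3) (insufficient r2)
Had the request been granted, T3 and T5 could never finish.


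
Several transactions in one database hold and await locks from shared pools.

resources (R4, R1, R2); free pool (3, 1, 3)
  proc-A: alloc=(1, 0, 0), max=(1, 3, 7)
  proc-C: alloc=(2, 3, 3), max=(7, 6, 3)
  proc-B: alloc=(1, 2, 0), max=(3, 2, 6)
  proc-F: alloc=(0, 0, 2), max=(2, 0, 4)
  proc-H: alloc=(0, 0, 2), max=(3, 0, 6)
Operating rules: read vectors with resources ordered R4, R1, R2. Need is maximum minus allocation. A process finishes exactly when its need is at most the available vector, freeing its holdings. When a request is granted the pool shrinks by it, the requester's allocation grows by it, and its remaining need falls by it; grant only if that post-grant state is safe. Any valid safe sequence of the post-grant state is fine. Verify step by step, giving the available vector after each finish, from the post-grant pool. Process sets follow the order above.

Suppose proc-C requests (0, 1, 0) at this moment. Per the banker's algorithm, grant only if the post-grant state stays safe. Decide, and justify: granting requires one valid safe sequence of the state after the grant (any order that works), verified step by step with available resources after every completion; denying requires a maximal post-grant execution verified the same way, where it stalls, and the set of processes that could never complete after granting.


DENY: after the grant no complete ordering would exist.
Key observation: after proc-F, proc-H, proc-B the pool peaks at (4, 2, 7), and each blocked process is short somewhere: proc-A on R1; proc-C on R4.
On the post-grant state, proc-F, proc-H, proc-B is a maximal run — nothing extends it. Walking it through:
  pool = (3, 0, 3)
  proc-F needs (2, 0, 2) <= (3, 0, 3) -> finishes; pool += (0, 0, 2) = (3, 0, 5)
  proc-H needs (3, 0, 4) <= (3, 0, 5) -> finishes; pool += (0, 0, 2) = (3, 0, 7)
  proc-B needs (2, 0, 6) <= (3, 0, 7) -> finishes; pool += (1, 2, 0) = (4, 2, 7)
  proc-A cannot run: need (0, 3, 7) vs free (4, 2, 7) (insufficient R1)
  proc-C cannot run: need (5, 2, 0) vs free (4, 2, 7) (insufficient R4)
Post-grant, the permanently blocked set is proc-A and proc-C.


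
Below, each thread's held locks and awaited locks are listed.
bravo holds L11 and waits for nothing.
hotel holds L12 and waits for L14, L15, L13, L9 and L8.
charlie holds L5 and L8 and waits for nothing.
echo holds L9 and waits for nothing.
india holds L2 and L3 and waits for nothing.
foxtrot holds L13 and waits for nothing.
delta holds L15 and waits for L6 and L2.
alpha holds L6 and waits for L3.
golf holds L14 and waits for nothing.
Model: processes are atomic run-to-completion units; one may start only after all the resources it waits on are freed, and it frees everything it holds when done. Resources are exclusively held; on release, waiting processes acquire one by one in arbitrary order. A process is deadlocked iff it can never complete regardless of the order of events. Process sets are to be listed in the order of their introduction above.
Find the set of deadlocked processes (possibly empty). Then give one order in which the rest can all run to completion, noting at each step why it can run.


No process is deadlocked.
Key observation: every chain of waits terminates; starting from the processes that wait on nothing, all the rest unlock in turn.
A valid finishing order for the others: bravo, foxtrot, echo, india, alpha, delta, golf, charlie, hotel.
Walking it through:
  bravo: no waits; runs immediately, freeing L11
  foxtrot: no waits; runs immediately, freeing L13
  echo: no waits; runs immediately, freeing L9
  india: no waits; runs immediately, freeing L2 and L3
  alpha waits on L3 — all released -> runs and releases L6
  delta waits on L6 and L2 — all released -> runs and releases L15
  golf: no waits; runs immediately, freeing L14
  charlie: no waits; runs immediately, freeing L5 and L8
  hotel waits on L14, L15, L13, L9 and L8 — all released -> runs and releases L12


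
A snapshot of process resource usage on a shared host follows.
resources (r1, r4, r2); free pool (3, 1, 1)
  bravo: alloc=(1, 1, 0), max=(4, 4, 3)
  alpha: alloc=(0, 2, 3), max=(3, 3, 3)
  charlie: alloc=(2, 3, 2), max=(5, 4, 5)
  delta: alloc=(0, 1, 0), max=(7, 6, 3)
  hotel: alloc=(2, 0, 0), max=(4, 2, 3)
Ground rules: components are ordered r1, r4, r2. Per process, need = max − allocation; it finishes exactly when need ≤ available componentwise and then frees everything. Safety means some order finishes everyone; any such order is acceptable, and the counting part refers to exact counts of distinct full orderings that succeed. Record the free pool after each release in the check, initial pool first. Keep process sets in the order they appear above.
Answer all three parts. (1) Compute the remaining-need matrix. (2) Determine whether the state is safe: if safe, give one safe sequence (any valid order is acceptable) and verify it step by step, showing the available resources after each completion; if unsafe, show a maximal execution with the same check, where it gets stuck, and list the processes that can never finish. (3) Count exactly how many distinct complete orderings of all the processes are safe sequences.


(1) Outstanding need per process (order r1, r4, r2):
  bravo: (3, 3, 3)
  alpha: (3, 1, 0)
  charlie: (3, 1, 3)
  delta: (7, 5, 3)
  hotel: (2, 2, 3)
(2) The state is SAFE; one workable sequence: alpha, hotel, charlie, bravo, delta.
Key observation: the order's first zero-slack moment is alpha ((3, 1, 0) needed, (3, 1, 1) free — a requested resource with nothing to spare).
Verifying each step:
  pool = (3, 1, 1)
  run alpha (needs (3, 1, 0), free (3, 1, 1)); after release of (0, 2, 3) the pool is (3, 3, 4)
  run hotel (needs (2, 2, 3), free (3, 3, 4)); after release of (2, 0, 0) the pool is (5, 3, 4)
  run charlie (needs (3, 1, 3), free (5, 3, 4)); after release of (2, 3, 2) the pool is (7, 6, 6)
  run bravo (needs (3, 3, 3), free (7, 6, 6)); after release of (1, 1, 0) the pool is (8, 7, 6)
  run delta (needs (7, 5, 3), free (8, 7, 6)); after release of (0, 1, 0) the pool is (8, 8, 6)
(3) Exactly 8 of the possible complete orderings are safe sequences.


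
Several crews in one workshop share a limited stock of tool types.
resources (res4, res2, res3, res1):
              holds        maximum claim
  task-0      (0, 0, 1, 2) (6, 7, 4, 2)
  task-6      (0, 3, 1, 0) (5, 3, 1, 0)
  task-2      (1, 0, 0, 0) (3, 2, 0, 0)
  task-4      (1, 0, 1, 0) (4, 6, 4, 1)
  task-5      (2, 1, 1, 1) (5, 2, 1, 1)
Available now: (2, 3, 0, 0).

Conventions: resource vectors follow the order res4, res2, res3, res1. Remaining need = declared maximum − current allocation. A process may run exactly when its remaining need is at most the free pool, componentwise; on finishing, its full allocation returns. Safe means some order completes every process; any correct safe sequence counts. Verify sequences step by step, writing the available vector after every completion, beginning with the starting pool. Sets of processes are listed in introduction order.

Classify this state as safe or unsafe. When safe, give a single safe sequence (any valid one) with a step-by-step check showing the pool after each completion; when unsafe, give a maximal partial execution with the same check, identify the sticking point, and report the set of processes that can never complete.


The state is UNSAFE.
Key observation: no order helps: past task-2, task-5, task-6, the free pool tops out at (5, 7, 2, 1), below what each blocked process needs in res3.
A maximal execution: task-2, task-5, task-6 — then nothing else fits. Verifying each step:
  pool = (2, 3, 0, 0)
  run task-2 (needs (2, 2, 0, 0), free (2, 3, 0, 0)); after release of (1, 0, 0, 0) the pool is (3, 3, 0, 0)
  run task-5 (needs (3, 1, 0, 0), free (3, 3, 0, 0)); after release of (2, 1, 1, 1) the pool is (5, 4, 1, 1)
  run task-6 (needs (5, 0, 0, 0), free (5, 4, 1, 1)); after release of (0, 3, 1, 0) the pool is (5, 7, 2, 1)
  blocked: task-0 wants (6, 7, 3, 0), pool (5, 7, 2, 1) — not enough res4 and res3
  blocked: task-4 wants (3, 6, 3, 1), pool (5, 7, 2, 1) — not enough res3
Permanently blocked: task-0 and task-4.


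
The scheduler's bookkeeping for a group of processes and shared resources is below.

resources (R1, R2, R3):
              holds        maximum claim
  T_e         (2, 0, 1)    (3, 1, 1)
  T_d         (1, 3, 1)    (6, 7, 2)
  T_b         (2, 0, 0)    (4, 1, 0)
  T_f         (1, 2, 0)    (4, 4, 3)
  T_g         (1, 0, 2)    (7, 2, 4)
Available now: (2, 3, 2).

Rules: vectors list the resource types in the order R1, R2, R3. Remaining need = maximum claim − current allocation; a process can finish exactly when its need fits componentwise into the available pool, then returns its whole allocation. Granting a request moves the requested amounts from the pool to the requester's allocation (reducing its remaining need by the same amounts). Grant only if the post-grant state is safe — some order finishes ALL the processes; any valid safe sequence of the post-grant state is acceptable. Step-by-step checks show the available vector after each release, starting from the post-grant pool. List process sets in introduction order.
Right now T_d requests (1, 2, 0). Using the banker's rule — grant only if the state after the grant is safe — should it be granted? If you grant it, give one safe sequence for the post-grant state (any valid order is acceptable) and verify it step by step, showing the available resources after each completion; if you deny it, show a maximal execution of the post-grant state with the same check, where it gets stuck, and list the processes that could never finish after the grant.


DENY: after the grant no complete ordering would exist.
Key observation: the wall is R2: completing T_e, T_b brings the pool only to (5, 1, 3), and all the rest need more.
On the post-grant state, T_e, T_b is a maximal run — nothing extends it. Check, step by step:
  pool = (1, 1, 2)
  T_e: need (1, 1, 0) fits (1, 1, 2); releases (2, 0, 1), pool now (3, 1, 3)
  T_b: need (2, 1, 0) fits (3, 1, 3); releases (2, 0, 0), pool now (5, 1, 3)
  blocked: T_d wants (4, 2, 1), pool (5, 1, 3) — not enough R2
  blocked: T_f wants (3, 2, 3), pool (5, 1, 3) — not enough R2
  blocked: T_g wants (6, 2, 2), pool (5, 1, 3) — not enough R1 and R2
Processes that could never finish after the grant: T_d, T_f and T_g.
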